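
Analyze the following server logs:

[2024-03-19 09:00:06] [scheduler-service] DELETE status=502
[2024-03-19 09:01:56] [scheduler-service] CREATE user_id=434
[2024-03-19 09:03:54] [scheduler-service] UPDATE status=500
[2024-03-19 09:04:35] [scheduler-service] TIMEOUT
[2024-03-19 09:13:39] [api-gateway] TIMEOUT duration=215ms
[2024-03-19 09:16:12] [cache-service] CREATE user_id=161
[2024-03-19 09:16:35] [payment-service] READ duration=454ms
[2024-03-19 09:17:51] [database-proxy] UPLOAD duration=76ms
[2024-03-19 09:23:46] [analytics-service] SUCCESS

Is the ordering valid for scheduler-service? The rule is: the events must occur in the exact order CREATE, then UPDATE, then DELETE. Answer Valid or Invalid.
Invalid

To validate ordering:

1. Required order: CREATE → UPDATE → DELETE
2. Rule: the events must occur in the exact order CREATE, then UPDATE, then DELETE
3. Check actual order of events for scheduler-service
4. Result: Invalid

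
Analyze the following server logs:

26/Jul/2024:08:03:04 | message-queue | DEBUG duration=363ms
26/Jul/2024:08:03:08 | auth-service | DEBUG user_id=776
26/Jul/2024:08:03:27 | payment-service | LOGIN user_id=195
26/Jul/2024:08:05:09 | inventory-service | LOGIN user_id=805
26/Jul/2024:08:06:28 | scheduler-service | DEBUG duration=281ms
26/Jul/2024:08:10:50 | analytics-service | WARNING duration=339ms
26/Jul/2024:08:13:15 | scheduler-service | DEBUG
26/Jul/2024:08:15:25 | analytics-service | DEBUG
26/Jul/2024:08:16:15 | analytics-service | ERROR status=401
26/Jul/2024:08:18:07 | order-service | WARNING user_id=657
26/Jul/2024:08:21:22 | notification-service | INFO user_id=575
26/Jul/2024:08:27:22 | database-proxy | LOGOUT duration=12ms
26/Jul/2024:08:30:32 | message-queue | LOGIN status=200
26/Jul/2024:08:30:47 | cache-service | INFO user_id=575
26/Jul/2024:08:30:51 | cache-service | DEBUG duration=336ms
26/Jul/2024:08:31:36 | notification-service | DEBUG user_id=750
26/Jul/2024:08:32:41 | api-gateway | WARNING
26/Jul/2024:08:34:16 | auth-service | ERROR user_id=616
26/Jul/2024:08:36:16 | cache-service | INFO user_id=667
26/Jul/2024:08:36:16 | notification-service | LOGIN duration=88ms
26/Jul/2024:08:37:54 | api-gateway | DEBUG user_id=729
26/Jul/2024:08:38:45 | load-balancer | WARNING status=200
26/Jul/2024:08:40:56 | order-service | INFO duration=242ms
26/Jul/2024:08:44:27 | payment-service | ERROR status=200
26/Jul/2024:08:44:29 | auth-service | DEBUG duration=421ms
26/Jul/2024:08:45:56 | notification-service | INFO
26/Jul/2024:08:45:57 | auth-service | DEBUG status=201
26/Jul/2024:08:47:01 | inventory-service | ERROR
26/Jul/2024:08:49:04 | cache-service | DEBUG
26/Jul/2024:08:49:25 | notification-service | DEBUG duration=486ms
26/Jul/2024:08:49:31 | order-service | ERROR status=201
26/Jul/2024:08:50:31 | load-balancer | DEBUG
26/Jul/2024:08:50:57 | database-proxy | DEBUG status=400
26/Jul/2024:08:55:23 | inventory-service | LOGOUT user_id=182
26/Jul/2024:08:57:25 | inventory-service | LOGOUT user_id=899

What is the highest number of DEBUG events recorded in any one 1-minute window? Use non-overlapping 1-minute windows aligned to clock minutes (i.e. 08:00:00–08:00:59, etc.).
2

To find the burst window:

1. Divide the log period into non-overlapping 1-minute windows starting at 08:00
2. Count DEBUG events in each window
3. Find the window with maximum count
4. Maximum events in a window: 2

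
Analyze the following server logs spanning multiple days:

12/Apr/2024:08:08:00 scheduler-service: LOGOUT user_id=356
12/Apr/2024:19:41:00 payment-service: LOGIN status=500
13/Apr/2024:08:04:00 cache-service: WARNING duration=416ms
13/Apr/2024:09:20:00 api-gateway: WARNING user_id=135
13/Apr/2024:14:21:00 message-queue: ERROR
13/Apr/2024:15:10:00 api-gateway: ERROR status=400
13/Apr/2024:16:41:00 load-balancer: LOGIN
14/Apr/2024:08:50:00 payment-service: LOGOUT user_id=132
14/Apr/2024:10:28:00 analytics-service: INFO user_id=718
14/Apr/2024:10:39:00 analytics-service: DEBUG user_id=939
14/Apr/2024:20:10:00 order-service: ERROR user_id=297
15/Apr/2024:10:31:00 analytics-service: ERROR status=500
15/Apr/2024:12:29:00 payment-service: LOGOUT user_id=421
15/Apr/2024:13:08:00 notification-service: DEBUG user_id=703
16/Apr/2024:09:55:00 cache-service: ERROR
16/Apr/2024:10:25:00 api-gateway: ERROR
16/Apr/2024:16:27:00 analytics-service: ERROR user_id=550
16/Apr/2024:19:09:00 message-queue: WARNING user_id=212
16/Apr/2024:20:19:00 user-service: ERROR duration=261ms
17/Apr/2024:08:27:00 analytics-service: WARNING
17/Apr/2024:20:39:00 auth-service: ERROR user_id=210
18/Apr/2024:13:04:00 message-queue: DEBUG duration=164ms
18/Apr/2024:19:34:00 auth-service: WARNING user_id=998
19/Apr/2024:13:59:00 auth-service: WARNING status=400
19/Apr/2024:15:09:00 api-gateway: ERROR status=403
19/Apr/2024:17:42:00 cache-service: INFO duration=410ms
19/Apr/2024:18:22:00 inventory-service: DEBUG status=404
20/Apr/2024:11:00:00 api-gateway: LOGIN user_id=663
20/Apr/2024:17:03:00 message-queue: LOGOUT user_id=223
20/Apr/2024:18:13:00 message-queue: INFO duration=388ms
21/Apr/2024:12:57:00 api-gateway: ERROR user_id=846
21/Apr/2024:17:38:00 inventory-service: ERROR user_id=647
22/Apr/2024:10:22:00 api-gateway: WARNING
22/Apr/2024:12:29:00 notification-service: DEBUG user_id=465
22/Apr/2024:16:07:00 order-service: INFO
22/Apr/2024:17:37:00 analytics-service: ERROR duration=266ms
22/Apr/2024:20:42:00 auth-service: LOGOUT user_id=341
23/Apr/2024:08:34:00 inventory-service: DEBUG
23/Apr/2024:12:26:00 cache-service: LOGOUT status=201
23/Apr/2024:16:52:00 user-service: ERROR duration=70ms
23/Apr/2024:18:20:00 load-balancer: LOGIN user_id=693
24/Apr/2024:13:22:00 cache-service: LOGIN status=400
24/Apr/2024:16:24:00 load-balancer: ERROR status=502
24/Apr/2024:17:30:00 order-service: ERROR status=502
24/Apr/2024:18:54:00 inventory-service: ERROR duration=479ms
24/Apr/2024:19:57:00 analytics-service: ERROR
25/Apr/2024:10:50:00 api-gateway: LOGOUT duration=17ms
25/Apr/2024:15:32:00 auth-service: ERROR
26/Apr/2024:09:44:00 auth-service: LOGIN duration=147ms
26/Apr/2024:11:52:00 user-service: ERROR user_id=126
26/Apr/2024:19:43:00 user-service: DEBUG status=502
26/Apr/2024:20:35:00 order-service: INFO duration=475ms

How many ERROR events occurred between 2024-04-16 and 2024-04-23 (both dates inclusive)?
10

To filter by date range:

1. Date range: 2024-04-16 through 2024-04-23, both dates inclusive
2. Filter for ERROR events whose date falls in this range
3. Count matching events: 10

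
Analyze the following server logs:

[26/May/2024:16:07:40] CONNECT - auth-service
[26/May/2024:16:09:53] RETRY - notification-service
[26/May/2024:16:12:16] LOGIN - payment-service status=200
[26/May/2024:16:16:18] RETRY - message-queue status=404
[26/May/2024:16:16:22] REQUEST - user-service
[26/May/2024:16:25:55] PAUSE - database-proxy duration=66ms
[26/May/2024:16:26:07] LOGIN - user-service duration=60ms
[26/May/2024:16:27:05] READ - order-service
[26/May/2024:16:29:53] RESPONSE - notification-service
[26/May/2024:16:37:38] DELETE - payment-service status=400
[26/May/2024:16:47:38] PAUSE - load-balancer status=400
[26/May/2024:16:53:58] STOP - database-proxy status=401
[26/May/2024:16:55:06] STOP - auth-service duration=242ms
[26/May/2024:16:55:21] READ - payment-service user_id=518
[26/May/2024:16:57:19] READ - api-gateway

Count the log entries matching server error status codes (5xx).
0

To find matching entries:

1. Pattern to match: server error status codes (5xx)
2. Scan each log entry for the pattern
3. Count matches: 0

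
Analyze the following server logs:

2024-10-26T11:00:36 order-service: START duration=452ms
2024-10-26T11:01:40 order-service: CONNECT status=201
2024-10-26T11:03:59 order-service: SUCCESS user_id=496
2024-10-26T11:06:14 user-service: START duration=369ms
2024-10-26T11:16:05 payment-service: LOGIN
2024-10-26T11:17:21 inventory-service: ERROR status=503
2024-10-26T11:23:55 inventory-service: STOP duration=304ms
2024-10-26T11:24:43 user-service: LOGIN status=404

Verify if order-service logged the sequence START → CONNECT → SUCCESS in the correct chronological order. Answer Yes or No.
Yes

To verify sequence order:

1. Find all events in sequence START → CONNECT → SUCCESS for order-service
2. Extract their timestamps
3. Check if timestamps are in ascending order
4. Result: Yes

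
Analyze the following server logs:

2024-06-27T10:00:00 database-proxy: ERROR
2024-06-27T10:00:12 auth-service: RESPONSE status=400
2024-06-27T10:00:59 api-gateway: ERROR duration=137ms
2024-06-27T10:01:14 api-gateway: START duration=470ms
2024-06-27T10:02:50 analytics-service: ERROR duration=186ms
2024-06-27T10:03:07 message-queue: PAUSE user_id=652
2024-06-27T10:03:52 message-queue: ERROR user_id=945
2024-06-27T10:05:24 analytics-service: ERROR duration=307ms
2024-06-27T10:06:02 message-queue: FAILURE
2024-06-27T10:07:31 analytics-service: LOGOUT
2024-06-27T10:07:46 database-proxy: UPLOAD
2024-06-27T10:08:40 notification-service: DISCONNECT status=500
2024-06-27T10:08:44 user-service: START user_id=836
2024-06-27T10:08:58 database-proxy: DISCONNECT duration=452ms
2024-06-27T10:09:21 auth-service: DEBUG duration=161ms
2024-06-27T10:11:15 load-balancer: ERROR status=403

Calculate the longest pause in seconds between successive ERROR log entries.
351

To find the longest gap:

1. Extract all ERROR events in chronological order
2. Calculate time differences between consecutive events
3. Find the maximum difference
4. Longest gap: 351 seconds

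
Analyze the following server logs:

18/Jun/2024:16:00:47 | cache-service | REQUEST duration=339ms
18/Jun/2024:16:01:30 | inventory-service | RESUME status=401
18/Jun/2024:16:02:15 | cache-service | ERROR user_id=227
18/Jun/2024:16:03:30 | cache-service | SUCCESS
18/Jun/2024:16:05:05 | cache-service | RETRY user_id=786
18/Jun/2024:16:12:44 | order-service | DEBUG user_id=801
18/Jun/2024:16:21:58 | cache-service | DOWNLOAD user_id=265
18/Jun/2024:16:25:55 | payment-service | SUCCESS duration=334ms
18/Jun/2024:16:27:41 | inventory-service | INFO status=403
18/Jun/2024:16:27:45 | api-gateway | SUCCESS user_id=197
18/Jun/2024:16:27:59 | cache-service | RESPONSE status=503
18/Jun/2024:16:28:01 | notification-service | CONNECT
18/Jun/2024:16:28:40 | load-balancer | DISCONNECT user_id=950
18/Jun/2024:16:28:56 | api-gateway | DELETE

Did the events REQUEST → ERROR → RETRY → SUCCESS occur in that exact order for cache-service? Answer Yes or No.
No

To verify sequence order:

1. Find all events in sequence REQUEST → ERROR → RETRY → SUCCESS for cache-service
2. Extract their timestamps
3. Check if timestamps are in ascending order
4. Result: No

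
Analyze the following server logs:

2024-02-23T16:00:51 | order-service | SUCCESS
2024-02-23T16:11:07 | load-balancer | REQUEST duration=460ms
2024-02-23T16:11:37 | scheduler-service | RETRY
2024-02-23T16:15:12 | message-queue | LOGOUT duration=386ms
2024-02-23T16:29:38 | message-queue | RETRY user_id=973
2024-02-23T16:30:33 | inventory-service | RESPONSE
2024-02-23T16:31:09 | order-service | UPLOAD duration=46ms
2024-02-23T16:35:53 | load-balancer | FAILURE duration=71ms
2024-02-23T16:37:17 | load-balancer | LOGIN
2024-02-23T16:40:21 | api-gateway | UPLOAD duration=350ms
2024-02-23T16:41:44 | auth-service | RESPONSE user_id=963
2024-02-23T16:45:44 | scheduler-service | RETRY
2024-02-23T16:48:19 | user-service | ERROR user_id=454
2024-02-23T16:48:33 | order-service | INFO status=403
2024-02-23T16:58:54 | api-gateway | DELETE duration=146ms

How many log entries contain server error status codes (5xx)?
0

To find matching entries:

1. Pattern to match: server error status codes (5xx)
2. Scan each log entry for the pattern
3. Count matches: 0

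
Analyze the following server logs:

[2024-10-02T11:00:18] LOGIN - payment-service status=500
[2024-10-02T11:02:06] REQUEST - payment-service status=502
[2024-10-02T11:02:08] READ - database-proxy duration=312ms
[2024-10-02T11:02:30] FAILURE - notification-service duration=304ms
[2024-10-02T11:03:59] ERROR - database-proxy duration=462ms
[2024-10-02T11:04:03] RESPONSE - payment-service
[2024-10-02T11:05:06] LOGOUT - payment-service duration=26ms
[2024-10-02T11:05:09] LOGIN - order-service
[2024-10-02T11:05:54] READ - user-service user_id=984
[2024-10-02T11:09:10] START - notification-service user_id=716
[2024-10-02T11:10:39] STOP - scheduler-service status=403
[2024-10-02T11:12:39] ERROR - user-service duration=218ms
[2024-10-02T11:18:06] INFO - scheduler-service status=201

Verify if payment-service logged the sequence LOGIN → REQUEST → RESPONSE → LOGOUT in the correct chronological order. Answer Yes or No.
Yes

To verify sequence order:

1. Find all events in sequence LOGIN → REQUEST → RESPONSE → LOGOUT for payment-service
2. Extract their timestamps
3. Check if timestamps are in ascending order
4. Result: Yes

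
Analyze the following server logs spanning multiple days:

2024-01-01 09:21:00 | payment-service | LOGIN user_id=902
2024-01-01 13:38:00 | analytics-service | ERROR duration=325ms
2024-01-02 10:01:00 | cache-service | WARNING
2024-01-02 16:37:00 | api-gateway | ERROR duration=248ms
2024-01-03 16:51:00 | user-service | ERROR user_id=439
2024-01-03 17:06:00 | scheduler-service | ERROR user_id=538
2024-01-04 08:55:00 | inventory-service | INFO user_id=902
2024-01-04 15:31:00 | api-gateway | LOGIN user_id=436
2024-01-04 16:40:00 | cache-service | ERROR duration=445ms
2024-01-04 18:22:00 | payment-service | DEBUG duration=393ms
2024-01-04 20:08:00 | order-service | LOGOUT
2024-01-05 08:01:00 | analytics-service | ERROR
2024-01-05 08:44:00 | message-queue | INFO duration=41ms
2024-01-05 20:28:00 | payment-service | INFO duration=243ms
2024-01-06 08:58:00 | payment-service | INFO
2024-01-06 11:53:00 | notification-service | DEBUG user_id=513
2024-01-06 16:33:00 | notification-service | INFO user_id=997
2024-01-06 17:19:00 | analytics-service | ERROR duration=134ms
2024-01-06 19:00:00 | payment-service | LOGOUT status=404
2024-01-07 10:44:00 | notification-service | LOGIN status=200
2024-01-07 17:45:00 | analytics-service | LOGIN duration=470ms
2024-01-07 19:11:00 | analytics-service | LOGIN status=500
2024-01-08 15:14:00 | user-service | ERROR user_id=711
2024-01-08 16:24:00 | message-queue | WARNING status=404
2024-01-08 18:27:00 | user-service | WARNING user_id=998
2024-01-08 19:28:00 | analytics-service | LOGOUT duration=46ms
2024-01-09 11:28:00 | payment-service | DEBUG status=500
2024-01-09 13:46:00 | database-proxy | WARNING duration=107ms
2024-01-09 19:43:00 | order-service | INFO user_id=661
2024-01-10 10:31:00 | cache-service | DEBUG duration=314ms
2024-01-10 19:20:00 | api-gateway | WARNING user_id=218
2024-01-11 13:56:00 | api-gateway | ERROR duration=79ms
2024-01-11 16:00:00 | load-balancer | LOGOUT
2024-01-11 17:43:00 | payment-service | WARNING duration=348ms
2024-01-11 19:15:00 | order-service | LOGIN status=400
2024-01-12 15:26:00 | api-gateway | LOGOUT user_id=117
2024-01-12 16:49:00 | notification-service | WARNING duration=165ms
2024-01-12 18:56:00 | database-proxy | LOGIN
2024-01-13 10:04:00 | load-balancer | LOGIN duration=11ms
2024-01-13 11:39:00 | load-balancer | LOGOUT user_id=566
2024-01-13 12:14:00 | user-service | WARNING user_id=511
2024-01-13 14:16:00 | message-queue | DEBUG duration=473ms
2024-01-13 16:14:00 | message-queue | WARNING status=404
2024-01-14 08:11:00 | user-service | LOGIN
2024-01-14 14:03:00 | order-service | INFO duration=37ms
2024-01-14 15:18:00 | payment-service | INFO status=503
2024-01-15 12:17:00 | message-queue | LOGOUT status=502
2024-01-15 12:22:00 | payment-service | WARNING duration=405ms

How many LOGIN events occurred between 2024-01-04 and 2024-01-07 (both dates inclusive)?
4

To filter by date range:

1. Date range: 2024-01-04 through 2024-01-07, both dates inclusive
2. Filter for LOGIN events whose date falls in this range
3. Count matching events: 4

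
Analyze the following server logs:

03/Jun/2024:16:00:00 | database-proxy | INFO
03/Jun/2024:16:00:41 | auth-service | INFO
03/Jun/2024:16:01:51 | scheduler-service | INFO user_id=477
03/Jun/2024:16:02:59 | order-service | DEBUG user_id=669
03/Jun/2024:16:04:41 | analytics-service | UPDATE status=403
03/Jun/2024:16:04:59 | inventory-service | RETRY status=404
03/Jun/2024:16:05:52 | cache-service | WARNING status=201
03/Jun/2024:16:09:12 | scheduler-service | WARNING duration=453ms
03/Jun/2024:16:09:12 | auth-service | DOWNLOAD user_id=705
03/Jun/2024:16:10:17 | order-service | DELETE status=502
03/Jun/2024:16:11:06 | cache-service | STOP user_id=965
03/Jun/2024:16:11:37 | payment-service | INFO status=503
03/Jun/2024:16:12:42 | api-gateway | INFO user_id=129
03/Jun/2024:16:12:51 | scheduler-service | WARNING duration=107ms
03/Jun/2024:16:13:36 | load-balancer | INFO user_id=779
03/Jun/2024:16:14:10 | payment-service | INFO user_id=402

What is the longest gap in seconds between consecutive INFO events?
586

To find the longest gap:

1. Extract all INFO events in chronological order
2. Calculate time differences between consecutive events
3. Find the maximum difference
4. Longest gap: 586 seconds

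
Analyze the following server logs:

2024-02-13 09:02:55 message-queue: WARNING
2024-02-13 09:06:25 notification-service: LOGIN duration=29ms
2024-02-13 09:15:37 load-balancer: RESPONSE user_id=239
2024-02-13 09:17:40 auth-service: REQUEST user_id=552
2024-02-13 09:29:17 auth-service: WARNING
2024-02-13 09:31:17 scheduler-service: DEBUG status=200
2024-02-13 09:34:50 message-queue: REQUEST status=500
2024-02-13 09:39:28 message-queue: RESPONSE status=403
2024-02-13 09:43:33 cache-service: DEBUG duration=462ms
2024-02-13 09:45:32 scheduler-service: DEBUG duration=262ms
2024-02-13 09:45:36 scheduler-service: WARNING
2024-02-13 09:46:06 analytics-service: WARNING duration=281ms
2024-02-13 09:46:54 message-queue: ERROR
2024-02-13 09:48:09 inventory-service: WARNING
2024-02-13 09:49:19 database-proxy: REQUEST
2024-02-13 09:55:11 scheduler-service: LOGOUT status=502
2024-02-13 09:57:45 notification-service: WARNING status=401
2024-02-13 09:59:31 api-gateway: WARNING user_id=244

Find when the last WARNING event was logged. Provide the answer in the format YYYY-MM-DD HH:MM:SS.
2024-02-13 09:59:31

To find the last event:

1. Filter for all WARNING events
2. Sort by timestamp
3. Select the last one
4. Timestamp: 2024-02-13 09:59:31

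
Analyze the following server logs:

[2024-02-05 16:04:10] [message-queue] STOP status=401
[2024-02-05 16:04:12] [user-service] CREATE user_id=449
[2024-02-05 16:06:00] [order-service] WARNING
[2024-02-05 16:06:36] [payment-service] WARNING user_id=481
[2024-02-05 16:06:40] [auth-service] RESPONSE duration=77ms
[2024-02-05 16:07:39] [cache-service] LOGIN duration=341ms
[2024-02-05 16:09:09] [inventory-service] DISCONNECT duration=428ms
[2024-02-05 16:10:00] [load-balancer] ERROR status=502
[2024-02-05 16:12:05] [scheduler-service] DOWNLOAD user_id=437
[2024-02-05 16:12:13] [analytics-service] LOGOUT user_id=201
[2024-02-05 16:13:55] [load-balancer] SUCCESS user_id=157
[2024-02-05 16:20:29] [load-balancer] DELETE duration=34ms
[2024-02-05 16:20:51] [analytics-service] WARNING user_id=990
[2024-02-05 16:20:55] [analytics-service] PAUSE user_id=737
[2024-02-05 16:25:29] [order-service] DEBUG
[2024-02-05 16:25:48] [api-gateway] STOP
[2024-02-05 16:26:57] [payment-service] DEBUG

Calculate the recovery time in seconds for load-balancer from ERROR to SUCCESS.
235

To calculate recovery time:

1. Find ERROR event for load-balancer: 2024-02-05 16:10:00
2. Find next SUCCESS event for load-balancer: 2024-02-05 16:13:55
3. Recovery time: 2024-02-05 16:13:55 - 2024-02-05 16:10:00 = 235 seconds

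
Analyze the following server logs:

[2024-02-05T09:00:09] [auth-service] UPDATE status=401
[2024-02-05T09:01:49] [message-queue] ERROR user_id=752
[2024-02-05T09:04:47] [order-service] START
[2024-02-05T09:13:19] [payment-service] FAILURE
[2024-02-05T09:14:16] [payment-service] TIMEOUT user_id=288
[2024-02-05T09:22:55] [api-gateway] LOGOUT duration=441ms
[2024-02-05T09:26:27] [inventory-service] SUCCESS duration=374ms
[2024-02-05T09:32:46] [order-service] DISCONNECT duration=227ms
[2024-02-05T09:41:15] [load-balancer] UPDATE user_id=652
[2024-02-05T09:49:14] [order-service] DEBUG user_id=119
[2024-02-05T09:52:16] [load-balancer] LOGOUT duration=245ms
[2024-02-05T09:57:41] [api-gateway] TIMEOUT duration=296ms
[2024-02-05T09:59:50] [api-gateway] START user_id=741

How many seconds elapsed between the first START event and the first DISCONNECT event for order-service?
1679

To find the time between events:

1. Locate the first START event for order-service: 2024-02-05T09:04:47
2. Locate the first DISCONNECT event for order-service: 2024-02-05T09:32:46
3. Calculate the difference: 2024-02-05T09:32:46 - 2024-02-05T09:04:47 = 1679 seconds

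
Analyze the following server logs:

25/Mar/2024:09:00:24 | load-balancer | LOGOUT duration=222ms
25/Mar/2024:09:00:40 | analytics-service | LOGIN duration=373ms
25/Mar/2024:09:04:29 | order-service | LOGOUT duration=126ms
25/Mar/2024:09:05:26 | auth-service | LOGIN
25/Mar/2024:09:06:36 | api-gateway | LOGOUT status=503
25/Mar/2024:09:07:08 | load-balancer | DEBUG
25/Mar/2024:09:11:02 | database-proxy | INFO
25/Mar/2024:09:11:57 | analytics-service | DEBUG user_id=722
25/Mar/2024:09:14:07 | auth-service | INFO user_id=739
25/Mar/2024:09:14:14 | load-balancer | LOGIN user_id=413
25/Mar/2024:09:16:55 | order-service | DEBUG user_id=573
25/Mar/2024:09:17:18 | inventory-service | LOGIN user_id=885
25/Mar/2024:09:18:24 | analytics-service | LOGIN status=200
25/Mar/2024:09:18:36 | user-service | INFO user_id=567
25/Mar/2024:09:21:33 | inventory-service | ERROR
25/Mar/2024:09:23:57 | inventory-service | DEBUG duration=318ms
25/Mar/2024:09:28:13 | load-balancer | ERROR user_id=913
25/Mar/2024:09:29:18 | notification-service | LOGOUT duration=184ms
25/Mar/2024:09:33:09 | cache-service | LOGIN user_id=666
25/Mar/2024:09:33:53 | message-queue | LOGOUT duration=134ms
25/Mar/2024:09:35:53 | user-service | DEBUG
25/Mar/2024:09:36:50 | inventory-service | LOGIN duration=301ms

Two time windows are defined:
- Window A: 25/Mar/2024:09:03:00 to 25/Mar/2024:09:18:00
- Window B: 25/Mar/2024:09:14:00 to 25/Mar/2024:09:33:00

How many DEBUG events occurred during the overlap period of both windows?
1

To find overlap events:

1. Window A: 25/Mar/2024:09:03:00 to 25/Mar/2024:09:18:00
2. Window B: 25/Mar/2024:09:14:00 to 25/Mar/2024:09:33:00
3. Overlap period: 25/Mar/2024:09:14:00 to 25/Mar/2024:09:18:00
4. Count DEBUG events in overlap: 1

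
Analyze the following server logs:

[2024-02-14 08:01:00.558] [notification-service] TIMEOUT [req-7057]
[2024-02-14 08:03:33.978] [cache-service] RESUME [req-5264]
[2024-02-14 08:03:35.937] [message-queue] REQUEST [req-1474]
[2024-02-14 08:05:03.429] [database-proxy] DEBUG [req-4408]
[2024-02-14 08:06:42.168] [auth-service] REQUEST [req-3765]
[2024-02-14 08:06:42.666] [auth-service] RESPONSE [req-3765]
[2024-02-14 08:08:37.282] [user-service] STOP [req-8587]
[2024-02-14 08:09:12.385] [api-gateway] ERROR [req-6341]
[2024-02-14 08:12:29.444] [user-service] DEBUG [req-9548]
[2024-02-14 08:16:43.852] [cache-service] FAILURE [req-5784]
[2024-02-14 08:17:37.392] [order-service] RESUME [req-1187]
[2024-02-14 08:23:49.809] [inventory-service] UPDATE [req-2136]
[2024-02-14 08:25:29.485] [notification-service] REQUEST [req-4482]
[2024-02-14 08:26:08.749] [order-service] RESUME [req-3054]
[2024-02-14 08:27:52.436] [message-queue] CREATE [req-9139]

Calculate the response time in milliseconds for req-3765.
498

To calculate latency:

1. Find REQUEST with id req-3765: 2024-02-14 08:06:42.168
2. Find RESPONSE with id req-3765: 2024-02-14 08:06:42.666
3. Latency: 2024-02-14 08:06:42.666 - 2024-02-14 08:06:42.168 = 498ms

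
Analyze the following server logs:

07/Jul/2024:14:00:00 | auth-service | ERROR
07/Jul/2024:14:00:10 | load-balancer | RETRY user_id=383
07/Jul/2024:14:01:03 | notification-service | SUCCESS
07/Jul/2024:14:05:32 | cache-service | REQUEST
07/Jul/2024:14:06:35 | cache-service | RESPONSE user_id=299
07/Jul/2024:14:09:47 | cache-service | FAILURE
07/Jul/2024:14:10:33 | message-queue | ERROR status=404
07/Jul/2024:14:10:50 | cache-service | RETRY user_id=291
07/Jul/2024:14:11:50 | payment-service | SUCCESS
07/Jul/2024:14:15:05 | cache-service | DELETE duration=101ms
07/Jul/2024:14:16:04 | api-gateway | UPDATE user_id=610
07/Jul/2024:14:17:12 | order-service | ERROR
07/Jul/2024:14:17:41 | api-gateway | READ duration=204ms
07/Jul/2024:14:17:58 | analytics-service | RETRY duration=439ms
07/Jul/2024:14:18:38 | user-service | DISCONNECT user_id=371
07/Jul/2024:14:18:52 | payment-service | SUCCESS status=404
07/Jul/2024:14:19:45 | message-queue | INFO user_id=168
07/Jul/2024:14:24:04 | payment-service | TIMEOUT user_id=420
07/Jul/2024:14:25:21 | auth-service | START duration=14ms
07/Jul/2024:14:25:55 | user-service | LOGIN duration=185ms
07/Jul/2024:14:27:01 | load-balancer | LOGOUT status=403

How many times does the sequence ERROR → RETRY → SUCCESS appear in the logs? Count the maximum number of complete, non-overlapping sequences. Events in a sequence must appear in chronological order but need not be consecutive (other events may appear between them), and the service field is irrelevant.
3

To count sequences:

1. Look for pattern: ERROR → RETRY → SUCCESS
2. Greedily scan the log in chronological order, matching each sequence element in turn (ignoring service)
3. Each time the full pattern completes, increment the count and restart matching from the next event
4. Complete non-overlapping sequences found: 3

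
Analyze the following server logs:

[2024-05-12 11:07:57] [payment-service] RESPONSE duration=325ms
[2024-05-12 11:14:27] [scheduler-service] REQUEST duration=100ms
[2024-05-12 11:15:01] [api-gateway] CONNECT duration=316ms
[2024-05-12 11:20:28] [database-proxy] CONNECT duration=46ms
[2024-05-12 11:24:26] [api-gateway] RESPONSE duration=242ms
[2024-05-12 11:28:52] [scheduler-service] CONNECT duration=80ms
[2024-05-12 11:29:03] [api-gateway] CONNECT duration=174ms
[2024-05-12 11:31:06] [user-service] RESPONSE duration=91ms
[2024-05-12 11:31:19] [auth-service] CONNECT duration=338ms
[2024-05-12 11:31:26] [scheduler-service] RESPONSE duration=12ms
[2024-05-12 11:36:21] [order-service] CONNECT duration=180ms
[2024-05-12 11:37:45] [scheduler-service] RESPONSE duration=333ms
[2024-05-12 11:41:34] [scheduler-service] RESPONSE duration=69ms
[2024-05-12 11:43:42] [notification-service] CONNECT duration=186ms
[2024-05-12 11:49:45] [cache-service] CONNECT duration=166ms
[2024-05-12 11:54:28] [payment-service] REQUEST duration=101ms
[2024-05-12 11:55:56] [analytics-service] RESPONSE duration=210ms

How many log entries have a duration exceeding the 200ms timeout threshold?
6

To count timeouts:

1. Threshold: 200ms
2. Extract duration from each log entry
3. Count entries where duration > 200
4. Timeout count: 6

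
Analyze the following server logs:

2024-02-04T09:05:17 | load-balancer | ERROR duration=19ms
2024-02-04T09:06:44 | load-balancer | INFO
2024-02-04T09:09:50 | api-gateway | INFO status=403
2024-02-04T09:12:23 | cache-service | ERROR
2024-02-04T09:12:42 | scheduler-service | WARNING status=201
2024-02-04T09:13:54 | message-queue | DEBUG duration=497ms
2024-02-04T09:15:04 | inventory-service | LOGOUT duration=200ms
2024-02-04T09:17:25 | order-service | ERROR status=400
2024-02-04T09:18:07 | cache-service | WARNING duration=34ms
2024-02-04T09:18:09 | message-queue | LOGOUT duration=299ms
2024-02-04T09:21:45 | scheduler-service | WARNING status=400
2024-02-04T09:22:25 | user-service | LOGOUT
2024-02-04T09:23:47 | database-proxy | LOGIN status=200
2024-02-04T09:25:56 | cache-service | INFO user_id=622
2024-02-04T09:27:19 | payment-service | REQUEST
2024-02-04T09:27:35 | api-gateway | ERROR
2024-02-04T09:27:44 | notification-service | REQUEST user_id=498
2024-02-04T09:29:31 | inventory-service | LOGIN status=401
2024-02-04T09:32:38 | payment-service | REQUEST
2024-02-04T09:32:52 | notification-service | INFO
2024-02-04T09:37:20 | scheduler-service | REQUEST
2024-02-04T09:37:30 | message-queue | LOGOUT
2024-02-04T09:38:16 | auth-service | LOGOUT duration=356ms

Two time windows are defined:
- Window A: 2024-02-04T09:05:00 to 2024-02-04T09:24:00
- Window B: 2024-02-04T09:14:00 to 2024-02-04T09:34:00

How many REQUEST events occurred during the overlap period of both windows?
0

To find overlap events:

1. Window A: 2024-02-04T09:05:00 to 2024-02-04T09:24:00
2. Window B: 2024-02-04T09:14:00 to 2024-02-04T09:34:00
3. Overlap period: 2024-02-04T09:14:00 to 2024-02-04T09:24:00
4. Count REQUEST events in overlap: 0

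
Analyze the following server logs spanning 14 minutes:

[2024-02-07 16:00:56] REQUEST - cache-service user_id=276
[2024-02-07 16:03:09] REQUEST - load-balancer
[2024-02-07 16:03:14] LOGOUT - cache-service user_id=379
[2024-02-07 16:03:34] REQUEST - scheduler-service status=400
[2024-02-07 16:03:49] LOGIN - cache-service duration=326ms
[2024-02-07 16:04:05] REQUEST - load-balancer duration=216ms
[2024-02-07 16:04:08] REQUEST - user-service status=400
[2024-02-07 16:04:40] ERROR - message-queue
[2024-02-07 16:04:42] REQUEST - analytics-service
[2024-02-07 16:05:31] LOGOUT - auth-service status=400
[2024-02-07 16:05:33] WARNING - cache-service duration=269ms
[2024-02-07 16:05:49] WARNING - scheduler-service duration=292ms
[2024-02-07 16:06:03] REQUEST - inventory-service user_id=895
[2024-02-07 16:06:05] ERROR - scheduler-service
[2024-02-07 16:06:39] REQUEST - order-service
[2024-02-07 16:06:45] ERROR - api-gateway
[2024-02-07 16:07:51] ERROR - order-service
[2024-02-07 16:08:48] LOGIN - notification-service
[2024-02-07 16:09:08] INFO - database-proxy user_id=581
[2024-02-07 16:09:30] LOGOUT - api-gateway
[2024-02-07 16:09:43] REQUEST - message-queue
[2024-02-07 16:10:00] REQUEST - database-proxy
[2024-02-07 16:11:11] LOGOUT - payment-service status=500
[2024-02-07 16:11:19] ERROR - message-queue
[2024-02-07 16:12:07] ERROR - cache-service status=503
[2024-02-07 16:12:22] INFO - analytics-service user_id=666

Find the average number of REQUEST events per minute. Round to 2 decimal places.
0.71

To calculate the rate:

1. Count total REQUEST events: 10
2. Total time period: 14 minutes
3. Rate = 10 / 14 = 0.71 events per minute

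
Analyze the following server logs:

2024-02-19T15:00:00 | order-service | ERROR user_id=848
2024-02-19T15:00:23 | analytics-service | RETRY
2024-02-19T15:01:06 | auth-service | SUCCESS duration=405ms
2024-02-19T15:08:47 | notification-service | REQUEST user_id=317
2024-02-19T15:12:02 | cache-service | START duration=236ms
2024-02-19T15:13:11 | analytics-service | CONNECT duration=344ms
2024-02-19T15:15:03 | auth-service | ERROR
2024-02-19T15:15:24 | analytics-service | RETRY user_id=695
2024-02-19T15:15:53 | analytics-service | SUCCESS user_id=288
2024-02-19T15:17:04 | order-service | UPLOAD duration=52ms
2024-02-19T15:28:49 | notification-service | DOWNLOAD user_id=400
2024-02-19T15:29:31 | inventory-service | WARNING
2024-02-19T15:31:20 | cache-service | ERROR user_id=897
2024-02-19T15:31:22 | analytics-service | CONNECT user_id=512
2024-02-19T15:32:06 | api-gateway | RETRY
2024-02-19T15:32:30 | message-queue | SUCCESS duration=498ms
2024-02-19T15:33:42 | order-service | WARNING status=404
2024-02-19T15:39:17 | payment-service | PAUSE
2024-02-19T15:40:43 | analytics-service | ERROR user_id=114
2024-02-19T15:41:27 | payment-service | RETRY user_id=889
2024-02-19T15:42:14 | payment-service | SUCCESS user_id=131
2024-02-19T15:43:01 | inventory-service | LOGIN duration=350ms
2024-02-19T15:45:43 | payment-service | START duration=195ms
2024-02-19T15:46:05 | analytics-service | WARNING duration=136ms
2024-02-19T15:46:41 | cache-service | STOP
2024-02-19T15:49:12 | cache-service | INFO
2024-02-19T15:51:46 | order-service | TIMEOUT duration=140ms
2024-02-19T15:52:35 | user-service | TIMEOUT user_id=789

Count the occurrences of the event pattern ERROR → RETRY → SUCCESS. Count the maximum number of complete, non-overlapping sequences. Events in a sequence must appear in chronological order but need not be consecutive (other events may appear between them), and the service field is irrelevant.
4

To count sequences:

1. Look for pattern: ERROR → RETRY → SUCCESS
2. Greedily scan the log in chronological order, matching each sequence element in turn (ignoring service)
3. Each time the full pattern completes, increment the count and restart matching from the next event
4. Complete non-overlapping sequences found: 4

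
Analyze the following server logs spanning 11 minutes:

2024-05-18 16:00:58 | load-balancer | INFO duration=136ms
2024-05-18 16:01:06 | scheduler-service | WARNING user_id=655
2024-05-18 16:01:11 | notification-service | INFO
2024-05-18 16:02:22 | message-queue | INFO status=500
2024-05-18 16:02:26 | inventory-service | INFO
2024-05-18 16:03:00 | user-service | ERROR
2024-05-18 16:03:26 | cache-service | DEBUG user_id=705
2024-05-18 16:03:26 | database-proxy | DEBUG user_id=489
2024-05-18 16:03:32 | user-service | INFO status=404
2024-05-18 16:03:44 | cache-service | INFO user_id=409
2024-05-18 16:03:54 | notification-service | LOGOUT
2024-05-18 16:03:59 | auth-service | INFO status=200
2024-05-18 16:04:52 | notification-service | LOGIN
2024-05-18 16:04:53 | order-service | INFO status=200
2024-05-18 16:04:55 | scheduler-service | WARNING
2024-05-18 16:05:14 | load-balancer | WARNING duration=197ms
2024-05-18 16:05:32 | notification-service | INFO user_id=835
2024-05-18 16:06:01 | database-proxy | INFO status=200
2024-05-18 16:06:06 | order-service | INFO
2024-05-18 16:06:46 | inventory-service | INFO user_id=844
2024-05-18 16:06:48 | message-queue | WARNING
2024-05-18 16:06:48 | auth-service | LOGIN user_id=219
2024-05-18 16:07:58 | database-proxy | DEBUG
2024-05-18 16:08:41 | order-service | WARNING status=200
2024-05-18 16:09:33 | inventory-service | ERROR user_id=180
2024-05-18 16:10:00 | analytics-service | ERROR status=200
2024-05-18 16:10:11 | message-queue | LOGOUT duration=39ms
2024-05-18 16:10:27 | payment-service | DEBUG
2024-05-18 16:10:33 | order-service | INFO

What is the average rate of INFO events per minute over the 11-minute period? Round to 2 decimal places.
1.18

To calculate the rate:

1. Count total INFO events: 13
2. Total time period: 11 minutes
3. Rate = 13 / 11 = 1.18 events per minute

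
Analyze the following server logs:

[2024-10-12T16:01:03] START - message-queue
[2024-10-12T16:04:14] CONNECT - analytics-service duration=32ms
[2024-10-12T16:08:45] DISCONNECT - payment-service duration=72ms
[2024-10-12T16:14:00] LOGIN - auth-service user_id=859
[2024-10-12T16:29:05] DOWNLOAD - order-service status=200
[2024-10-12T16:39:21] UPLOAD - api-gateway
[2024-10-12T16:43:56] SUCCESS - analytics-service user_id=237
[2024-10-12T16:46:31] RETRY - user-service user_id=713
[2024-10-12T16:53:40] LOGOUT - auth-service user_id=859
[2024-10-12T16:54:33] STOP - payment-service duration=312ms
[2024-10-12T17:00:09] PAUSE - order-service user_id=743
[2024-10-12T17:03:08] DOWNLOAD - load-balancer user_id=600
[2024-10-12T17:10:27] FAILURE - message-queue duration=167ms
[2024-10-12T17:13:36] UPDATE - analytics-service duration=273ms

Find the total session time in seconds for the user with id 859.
2380

To calculate session duration:

1. Find LOGIN event for user_id=859: 2024-10-12T16:14:00
2. Find LOGOUT event for user_id=859: 2024-10-12T16:53:40
3. Session duration: 2024-10-12T16:53:40 - 2024-10-12T16:14:00 = 2380 seconds (39 minutes)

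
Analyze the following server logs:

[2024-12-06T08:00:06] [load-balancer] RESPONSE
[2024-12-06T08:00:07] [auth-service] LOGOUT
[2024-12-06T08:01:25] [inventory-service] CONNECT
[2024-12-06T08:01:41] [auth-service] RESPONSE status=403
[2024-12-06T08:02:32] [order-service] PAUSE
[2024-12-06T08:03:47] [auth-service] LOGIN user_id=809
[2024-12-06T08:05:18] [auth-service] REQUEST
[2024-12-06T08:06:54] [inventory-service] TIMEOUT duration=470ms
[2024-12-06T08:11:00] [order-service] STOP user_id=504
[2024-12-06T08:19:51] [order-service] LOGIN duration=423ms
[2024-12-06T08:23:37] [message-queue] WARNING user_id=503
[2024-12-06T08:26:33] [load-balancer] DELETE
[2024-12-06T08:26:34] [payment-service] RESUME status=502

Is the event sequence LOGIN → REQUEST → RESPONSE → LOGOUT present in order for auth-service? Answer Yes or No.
No

To verify sequence order:

1. Find all events in sequence LOGIN → REQUEST → RESPONSE → LOGOUT for auth-service
2. Extract their timestamps
3. Check if timestamps are in ascending order
4. Result: No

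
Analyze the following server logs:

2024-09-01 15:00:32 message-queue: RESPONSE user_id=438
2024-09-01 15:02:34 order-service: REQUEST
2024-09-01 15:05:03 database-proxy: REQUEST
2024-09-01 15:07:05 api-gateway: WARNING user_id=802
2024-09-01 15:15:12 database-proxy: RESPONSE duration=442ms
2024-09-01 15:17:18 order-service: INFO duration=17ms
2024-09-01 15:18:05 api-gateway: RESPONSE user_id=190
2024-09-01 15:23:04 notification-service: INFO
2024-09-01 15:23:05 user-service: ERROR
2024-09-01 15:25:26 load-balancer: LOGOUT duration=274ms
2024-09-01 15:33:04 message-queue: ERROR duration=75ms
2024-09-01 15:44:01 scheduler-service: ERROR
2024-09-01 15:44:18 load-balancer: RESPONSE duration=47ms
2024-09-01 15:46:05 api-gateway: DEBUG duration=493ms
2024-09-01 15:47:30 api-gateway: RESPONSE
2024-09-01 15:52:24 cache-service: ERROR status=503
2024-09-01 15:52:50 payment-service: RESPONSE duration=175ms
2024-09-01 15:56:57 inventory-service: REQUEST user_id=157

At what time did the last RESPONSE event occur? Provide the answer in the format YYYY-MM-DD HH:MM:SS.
2024-09-01 15:52:50

To find the last event:

1. Filter for all RESPONSE events
2. Sort by timestamp
3. Select the last one
4. Timestamp: 2024-09-01 15:52:50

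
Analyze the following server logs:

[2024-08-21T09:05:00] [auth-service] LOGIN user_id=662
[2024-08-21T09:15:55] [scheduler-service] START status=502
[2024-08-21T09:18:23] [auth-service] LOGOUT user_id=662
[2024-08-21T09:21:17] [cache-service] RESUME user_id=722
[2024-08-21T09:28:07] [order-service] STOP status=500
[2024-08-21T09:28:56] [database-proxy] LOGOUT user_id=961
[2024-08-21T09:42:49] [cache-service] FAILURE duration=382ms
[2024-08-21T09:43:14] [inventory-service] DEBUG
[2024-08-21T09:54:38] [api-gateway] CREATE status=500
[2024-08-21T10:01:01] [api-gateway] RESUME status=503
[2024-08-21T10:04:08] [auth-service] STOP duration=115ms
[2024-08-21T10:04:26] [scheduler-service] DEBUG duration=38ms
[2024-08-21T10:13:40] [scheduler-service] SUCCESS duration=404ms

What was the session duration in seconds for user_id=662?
803

To calculate session duration:

1. Find LOGIN event for user_id=662: 2024-08-21T09:05:00
2. Find LOGOUT event for user_id=662: 2024-08-21T09:18:23
3. Session duration: 2024-08-21T09:18:23 - 2024-08-21T09:05:00 = 803 seconds (13 minutes)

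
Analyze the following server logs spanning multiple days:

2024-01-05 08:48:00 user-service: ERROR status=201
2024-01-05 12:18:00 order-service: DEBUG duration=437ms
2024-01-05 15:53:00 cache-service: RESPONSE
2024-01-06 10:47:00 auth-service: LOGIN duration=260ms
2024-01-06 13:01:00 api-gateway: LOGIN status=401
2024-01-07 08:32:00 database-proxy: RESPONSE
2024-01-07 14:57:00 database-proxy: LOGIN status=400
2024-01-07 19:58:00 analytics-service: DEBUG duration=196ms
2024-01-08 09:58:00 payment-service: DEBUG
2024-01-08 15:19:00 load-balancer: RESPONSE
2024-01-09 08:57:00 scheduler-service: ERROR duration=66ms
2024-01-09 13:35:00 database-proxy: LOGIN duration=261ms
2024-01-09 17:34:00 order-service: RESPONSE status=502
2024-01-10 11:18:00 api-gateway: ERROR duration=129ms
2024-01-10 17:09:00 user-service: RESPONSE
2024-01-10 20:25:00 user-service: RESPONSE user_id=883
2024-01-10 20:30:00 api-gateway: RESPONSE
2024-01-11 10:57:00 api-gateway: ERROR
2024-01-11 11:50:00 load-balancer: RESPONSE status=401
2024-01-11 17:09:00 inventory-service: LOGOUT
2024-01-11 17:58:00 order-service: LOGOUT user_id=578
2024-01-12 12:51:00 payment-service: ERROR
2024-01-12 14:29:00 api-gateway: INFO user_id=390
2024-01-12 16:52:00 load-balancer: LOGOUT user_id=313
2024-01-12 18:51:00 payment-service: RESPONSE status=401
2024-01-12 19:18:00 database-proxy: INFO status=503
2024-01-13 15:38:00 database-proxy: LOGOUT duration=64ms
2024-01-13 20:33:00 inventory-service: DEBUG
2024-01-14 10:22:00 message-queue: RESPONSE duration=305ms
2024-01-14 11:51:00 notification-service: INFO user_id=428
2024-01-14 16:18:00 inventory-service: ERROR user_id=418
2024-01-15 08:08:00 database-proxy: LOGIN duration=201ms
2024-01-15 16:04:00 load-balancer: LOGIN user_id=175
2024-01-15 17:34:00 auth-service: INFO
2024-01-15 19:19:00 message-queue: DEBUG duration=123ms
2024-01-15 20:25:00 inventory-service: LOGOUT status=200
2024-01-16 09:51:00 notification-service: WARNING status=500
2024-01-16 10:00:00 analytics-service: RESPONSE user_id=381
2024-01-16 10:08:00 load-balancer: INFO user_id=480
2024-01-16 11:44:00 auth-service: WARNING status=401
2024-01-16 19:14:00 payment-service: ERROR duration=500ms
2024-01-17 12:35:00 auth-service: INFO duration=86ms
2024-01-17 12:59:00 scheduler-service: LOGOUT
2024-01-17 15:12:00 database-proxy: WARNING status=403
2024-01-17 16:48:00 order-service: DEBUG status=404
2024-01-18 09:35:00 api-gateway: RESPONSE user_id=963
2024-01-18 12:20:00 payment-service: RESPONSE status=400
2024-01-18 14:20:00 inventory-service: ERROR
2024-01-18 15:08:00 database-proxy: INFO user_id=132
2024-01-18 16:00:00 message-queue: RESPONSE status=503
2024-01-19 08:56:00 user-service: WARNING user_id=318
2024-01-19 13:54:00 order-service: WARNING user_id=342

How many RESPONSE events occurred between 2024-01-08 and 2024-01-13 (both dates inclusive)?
7

To filter by date range:

1. Date range: 2024-01-08 through 2024-01-13, both dates inclusive
2. Filter for RESPONSE events whose date falls in this range
3. Count matching events: 7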